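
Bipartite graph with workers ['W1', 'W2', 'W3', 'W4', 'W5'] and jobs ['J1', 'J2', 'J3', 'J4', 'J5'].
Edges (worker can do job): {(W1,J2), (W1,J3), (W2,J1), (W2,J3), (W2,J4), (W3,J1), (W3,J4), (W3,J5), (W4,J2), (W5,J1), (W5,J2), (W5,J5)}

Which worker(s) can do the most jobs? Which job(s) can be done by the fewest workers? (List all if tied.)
Most versatile: W2, W3, W5 (3 jobs); Least covered: J3, J4, J5 (2 workers)

Worker degrees (jobs they can do): W1:2, W2:3, W3:3, W4:1, W5:3
Job degrees (workers who can do it): J1:3, J2:3, J3:2, J4:2, J5:2

Maximum worker degree is 3, achieved by: W2, W3, W5
Minimum job degree is 2, achieved by: J3, J4, J5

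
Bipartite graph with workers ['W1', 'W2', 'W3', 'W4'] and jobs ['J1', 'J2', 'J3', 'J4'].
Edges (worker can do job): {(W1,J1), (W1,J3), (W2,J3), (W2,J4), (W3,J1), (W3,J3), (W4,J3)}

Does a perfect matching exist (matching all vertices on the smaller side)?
No, maximum matching has size 3 < 4

Maximum matching has size 3, need 4 for perfect matching.
Unmatched workers: ['W1']
Unmatched jobs: ['J2']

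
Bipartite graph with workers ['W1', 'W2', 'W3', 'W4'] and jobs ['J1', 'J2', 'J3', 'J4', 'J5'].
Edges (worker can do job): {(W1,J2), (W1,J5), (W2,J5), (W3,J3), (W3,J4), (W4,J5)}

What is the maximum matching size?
Maximum matching size = 3

Maximum matching: {(W1,J2), (W3,J4), (W4,J5)}
Size: 3

This assigns 3 workers to 3 distinct jobs.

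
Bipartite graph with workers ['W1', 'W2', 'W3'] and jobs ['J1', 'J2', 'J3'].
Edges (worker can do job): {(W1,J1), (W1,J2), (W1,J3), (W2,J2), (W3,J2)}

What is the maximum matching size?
Maximum matching size = 2

Maximum matching: {(W1,J3), (W3,J2)}
Size: 2

This assigns 2 workers to 2 distinct jobs.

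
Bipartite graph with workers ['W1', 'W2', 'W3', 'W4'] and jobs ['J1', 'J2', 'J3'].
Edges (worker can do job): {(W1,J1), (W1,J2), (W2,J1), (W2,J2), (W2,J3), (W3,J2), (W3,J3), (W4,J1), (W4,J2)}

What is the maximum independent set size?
Maximum independent set = 4

By König's theorem:
- Min vertex cover = Max matching = 3
- Max independent set = Total vertices - Min vertex cover
- Max independent set = 7 - 3 = 4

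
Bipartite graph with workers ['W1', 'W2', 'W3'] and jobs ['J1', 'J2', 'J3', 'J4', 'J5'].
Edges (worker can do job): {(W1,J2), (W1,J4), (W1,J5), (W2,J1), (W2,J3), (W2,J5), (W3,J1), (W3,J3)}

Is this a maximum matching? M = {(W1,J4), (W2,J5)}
No, size 2 is not maximum

Proposed matching has size 2.
Maximum matching size for this graph: 3.

This is NOT maximum - can be improved to size 3.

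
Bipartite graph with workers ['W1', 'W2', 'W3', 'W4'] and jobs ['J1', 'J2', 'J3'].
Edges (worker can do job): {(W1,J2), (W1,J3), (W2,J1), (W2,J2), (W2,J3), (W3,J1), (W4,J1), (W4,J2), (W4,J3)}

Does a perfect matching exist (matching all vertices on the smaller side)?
Yes, perfect matching exists (size 3)

Perfect matching: {(W1,J3), (W3,J1), (W4,J2)}
All 3 vertices on the smaller side are matched.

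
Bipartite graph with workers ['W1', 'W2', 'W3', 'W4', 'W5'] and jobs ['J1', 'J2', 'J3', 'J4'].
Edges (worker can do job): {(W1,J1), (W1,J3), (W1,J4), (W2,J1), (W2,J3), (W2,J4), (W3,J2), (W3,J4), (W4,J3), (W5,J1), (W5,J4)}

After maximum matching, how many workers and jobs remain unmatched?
Unmatched: 1 workers, 0 jobs

Maximum matching size: 4
Workers: 5 total, 4 matched, 1 unmatched
Jobs: 4 total, 4 matched, 0 unmatched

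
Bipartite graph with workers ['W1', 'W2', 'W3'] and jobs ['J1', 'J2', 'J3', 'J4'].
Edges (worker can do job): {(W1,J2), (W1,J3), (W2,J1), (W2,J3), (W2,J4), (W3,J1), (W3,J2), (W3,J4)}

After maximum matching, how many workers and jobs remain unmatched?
Unmatched: 0 workers, 1 jobs

Maximum matching size: 3
Workers: 3 total, 3 matched, 0 unmatched
Jobs: 4 total, 3 matched, 1 unmatched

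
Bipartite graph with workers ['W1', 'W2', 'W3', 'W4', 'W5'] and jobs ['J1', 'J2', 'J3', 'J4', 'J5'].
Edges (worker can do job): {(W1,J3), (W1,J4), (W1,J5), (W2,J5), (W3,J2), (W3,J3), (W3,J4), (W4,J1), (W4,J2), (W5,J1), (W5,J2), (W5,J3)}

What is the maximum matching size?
Maximum matching size = 5

Maximum matching: {(W1,J4), (W2,J5), (W3,J2), (W4,J1), (W5,J3)}
Size: 5

This assigns 5 workers to 5 distinct jobs.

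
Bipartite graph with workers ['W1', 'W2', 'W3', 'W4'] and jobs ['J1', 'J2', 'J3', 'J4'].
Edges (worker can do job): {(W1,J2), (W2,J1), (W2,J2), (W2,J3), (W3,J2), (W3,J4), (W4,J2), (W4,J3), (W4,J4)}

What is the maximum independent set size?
Maximum independent set = 4

By König's theorem:
- Min vertex cover = Max matching = 4
- Max independent set = Total vertices - Min vertex cover
- Max independent set = 8 - 4 = 4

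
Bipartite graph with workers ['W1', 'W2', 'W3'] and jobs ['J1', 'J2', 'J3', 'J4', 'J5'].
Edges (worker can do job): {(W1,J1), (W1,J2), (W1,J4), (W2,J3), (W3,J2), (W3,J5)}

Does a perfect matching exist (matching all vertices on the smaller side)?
Yes, perfect matching exists (size 3)

Perfect matching: {(W1,J4), (W2,J3), (W3,J5)}
All 3 vertices on the smaller side are matched.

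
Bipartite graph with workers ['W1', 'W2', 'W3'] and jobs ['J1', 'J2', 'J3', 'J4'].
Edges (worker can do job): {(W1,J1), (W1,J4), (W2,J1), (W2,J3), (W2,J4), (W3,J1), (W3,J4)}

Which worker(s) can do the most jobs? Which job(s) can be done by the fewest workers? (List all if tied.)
Most versatile: W2 (3 jobs); Least covered: J2 (0 workers)

Worker degrees (jobs they can do): W1:2, W2:3, W3:2
Job degrees (workers who can do it): J1:3, J2:0, J3:1, J4:3

Maximum worker degree is 3, achieved by: W2
Minimum job degree is 0, achieved by: J2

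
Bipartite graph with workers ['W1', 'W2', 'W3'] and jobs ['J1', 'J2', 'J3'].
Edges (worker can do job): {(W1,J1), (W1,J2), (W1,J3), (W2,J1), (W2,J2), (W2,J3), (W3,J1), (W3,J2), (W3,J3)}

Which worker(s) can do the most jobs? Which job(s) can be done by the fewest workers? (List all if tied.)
Most versatile: W1, W2, W3 (3 jobs); Least covered: J1, J2, J3 (3 workers)

Worker degrees (jobs they can do): W1:3, W2:3, W3:3
Job degrees (workers who can do it): J1:3, J2:3, J3:3

Maximum worker degree is 3, achieved by: W1, W2, W3
Minimum job degree is 3, achieved by: J1, J2, J3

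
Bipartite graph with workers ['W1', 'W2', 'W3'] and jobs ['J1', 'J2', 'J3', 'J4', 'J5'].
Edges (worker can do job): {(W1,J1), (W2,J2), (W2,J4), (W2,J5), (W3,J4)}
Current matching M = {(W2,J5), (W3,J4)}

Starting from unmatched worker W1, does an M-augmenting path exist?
Yes: W1 → J1

An M-augmenting path alternates non-matching / matching edges, starting and ending at unmatched vertices.
Path: W1 → J1
(J1 is unmatched in M, so the path is augmenting.)
Flipping edges along this path would increase |M| from 2 to 3.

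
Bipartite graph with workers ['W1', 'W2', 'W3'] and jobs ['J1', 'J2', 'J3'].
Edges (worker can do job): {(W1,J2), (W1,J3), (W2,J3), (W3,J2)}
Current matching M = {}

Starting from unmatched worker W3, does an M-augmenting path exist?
Yes: W3 → J2

An M-augmenting path alternates non-matching / matching edges, starting and ending at unmatched vertices.
Path: W3 → J2
(J2 is unmatched in M, so the path is augmenting.)
Flipping edges along this path would increase |M| from 0 to 1.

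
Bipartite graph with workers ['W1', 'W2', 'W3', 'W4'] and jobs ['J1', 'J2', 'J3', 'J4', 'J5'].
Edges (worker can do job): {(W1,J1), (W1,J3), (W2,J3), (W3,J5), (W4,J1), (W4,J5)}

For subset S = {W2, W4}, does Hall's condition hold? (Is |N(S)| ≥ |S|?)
Yes: |N(S)| = 3, |S| = 2

Subset S = {W2, W4}
Neighbors N(S) = {J1, J3, J5}

|N(S)| = 3, |S| = 2
Hall's condition: |N(S)| ≥ |S| is satisfied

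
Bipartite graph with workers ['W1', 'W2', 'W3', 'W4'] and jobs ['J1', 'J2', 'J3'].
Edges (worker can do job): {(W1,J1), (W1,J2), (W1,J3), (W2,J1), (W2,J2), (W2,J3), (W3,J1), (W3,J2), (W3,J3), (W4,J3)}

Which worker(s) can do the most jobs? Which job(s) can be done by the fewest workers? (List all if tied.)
Most versatile: W1, W2, W3 (3 jobs); Least covered: J1, J2 (3 workers)

Worker degrees (jobs they can do): W1:3, W2:3, W3:3, W4:1
Job degrees (workers who can do it): J1:3, J2:3, J3:4

Maximum worker degree is 3, achieved by: W1, W2, W3
Minimum job degree is 3, achieved by: J1, J2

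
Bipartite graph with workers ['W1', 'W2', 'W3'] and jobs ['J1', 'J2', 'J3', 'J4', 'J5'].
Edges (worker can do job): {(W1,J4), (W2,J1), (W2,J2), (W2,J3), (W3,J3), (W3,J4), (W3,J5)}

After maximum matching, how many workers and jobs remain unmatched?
Unmatched: 0 workers, 2 jobs

Maximum matching size: 3
Workers: 3 total, 3 matched, 0 unmatched
Jobs: 5 total, 3 matched, 2 unmatched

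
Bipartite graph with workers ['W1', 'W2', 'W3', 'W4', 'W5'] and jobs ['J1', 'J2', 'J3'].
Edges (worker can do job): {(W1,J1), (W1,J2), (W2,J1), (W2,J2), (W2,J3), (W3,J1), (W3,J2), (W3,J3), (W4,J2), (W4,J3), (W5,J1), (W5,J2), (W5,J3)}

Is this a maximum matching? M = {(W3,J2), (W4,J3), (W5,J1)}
Yes, size 3 is maximum

Proposed matching has size 3.
Maximum matching size for this graph: 3.

This is a maximum matching.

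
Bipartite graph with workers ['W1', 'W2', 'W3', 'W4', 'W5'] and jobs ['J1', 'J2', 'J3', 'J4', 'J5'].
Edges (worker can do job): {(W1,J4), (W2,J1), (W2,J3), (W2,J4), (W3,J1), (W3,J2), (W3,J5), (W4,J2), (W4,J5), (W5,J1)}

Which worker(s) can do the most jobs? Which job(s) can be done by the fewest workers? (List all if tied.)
Most versatile: W2, W3 (3 jobs); Least covered: J3 (1 workers)

Worker degrees (jobs they can do): W1:1, W2:3, W3:3, W4:2, W5:1
Job degrees (workers who can do it): J1:3, J2:2, J3:1, J4:2, J5:2

Maximum worker degree is 3, achieved by: W2, W3
Minimum job degree is 1, achieved by: J3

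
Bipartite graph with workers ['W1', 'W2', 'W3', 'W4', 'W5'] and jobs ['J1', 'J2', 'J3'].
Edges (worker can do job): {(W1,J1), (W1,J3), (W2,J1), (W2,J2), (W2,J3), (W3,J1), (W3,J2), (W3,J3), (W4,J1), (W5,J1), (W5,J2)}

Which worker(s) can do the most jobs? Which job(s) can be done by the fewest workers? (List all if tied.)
Most versatile: W2, W3 (3 jobs); Least covered: J2, J3 (3 workers)

Worker degrees (jobs they can do): W1:2, W2:3, W3:3, W4:1, W5:2
Job degrees (workers who can do it): J1:5, J2:3, J3:3

Maximum worker degree is 3, achieved by: W2, W3
Minimum job degree is 3, achieved by: J2, J3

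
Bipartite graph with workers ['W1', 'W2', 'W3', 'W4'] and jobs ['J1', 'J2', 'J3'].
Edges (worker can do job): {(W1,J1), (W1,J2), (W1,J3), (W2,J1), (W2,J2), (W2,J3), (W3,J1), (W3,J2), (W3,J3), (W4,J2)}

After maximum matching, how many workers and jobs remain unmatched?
Unmatched: 1 workers, 0 jobs

Maximum matching size: 3
Workers: 4 total, 3 matched, 1 unmatched
Jobs: 3 total, 3 matched, 0 unmatched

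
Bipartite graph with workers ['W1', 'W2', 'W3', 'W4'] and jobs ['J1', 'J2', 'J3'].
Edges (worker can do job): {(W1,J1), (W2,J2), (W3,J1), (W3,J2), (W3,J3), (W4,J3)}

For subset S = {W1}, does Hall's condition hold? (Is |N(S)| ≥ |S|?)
Yes: |N(S)| = 1, |S| = 1

Subset S = {W1}
Neighbors N(S) = {J1}

|N(S)| = 1, |S| = 1
Hall's condition: |N(S)| ≥ |S| is satisfied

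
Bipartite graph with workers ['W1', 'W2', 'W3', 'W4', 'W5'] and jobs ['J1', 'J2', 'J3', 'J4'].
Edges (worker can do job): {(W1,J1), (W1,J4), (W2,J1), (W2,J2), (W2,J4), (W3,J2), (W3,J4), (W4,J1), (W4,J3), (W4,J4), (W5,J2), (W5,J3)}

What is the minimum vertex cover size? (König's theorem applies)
Minimum vertex cover size = 4

By König's theorem: in bipartite graphs,
min vertex cover = max matching = 4

Maximum matching has size 4, so minimum vertex cover also has size 4.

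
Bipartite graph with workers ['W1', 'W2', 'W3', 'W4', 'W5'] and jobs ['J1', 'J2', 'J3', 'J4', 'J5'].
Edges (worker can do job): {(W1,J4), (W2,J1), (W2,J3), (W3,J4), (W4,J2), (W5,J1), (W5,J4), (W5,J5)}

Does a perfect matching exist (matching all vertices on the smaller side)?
No, maximum matching has size 4 < 5

Maximum matching has size 4, need 5 for perfect matching.
Unmatched workers: ['W1']
Unmatched jobs: ['J5']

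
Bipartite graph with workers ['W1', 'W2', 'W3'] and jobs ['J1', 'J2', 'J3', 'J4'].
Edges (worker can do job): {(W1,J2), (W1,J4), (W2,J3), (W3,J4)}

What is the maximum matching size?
Maximum matching size = 3

Maximum matching: {(W1,J2), (W2,J3), (W3,J4)}
Size: 3

This assigns 3 workers to 3 distinct jobs.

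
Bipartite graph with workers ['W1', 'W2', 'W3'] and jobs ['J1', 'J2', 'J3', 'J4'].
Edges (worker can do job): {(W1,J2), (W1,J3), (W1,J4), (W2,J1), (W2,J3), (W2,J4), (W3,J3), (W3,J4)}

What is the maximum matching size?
Maximum matching size = 3

Maximum matching: {(W1,J2), (W2,J1), (W3,J3)}
Size: 3

This assigns 3 workers to 3 distinct jobs.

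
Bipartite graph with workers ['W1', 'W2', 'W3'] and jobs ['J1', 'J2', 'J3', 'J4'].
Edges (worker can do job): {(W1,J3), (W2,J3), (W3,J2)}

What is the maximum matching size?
Maximum matching size = 2

Maximum matching: {(W1,J3), (W3,J2)}
Size: 2

This assigns 2 workers to 2 distinct jobs.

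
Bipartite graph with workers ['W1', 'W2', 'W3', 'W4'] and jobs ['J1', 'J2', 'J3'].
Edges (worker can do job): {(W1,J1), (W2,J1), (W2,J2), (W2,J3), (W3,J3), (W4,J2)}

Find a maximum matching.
Matching: {(W1,J1), (W3,J3), (W4,J2)}

Maximum matching (size 3):
  W1 → J1
  W3 → J3
  W4 → J2

Each worker is assigned to at most one job, and each job to at most one worker.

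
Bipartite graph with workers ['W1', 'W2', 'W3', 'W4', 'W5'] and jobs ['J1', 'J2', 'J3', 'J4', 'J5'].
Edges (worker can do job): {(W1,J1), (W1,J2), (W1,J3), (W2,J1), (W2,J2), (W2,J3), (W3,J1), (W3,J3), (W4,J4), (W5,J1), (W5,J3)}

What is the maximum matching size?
Maximum matching size = 4

Maximum matching: {(W1,J2), (W3,J1), (W4,J4), (W5,J3)}
Size: 4

This assigns 4 workers to 4 distinct jobs.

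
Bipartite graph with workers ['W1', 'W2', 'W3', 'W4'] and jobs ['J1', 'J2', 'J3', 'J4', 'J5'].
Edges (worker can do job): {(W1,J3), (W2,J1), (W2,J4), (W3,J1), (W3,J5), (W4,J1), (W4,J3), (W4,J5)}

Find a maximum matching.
Matching: {(W1,J3), (W2,J4), (W3,J1), (W4,J5)}

Maximum matching (size 4):
  W1 → J3
  W2 → J4
  W3 → J1
  W4 → J5

Each worker is assigned to at most one job, and each job to at most one worker.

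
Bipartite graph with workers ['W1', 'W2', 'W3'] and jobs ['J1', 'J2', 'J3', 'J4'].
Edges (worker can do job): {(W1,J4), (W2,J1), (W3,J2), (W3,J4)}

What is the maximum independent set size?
Maximum independent set = 4

By König's theorem:
- Min vertex cover = Max matching = 3
- Max independent set = Total vertices - Min vertex cover
- Max independent set = 7 - 3 = 4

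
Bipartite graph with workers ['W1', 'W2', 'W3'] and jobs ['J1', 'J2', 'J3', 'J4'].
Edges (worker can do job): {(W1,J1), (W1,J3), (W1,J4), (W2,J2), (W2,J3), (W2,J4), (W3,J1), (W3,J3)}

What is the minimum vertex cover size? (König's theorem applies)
Minimum vertex cover size = 3

By König's theorem: in bipartite graphs,
min vertex cover = max matching = 3

Maximum matching has size 3, so minimum vertex cover also has size 3.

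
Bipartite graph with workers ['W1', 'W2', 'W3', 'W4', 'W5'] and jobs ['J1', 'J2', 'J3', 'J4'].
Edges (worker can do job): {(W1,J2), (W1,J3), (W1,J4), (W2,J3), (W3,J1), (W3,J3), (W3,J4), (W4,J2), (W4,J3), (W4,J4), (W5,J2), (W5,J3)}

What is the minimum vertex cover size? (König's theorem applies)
Minimum vertex cover size = 4

By König's theorem: in bipartite graphs,
min vertex cover = max matching = 4

Maximum matching has size 4, so minimum vertex cover also has size 4.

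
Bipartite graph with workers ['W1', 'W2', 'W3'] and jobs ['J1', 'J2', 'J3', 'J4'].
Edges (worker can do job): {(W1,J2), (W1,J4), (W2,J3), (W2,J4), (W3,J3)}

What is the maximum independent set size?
Maximum independent set = 4

By König's theorem:
- Min vertex cover = Max matching = 3
- Max independent set = Total vertices - Min vertex cover
- Max independent set = 7 - 3 = 4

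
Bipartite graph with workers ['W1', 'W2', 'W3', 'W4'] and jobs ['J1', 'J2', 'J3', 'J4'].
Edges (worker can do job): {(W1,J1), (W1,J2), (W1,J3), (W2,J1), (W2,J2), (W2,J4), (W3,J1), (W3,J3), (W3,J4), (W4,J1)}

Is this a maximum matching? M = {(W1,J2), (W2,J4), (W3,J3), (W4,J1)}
Yes, size 4 is maximum

Proposed matching has size 4.
Maximum matching size for this graph: 4.

This is a maximum matching.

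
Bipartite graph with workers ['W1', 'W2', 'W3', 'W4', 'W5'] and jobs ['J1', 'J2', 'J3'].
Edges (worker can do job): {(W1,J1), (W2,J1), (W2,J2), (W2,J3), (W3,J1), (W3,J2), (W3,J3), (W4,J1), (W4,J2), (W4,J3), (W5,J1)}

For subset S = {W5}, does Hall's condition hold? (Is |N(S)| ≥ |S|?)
Yes: |N(S)| = 1, |S| = 1

Subset S = {W5}
Neighbors N(S) = {J1}

|N(S)| = 1, |S| = 1
Hall's condition: |N(S)| ≥ |S| is satisfied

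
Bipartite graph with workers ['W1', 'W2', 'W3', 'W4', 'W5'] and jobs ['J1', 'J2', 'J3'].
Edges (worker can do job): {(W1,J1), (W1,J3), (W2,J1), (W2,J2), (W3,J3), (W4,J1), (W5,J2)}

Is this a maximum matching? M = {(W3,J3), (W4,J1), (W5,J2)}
Yes, size 3 is maximum

Proposed matching has size 3.
Maximum matching size for this graph: 3.

This is a maximum matching.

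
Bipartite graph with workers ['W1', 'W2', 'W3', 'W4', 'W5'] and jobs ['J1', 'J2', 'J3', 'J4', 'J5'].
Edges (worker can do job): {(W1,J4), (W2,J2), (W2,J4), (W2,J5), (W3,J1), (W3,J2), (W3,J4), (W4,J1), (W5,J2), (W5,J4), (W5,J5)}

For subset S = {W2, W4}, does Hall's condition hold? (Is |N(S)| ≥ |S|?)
Yes: |N(S)| = 4, |S| = 2

Subset S = {W2, W4}
Neighbors N(S) = {J1, J2, J4, J5}

|N(S)| = 4, |S| = 2
Hall's condition: |N(S)| ≥ |S| is satisfied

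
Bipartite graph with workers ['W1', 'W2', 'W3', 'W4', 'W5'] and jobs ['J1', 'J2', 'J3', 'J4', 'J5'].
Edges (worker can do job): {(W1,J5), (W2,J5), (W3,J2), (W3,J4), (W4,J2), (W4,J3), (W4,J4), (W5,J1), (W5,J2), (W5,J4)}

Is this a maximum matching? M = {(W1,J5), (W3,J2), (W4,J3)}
No, size 3 is not maximum

Proposed matching has size 3.
Maximum matching size for this graph: 4.

This is NOT maximum - can be improved to size 4.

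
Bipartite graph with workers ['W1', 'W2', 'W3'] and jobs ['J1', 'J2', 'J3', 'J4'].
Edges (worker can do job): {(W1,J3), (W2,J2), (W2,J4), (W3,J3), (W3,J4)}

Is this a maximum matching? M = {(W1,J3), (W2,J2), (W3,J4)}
Yes, size 3 is maximum

Proposed matching has size 3.
Maximum matching size for this graph: 3.

This is a maximum matching.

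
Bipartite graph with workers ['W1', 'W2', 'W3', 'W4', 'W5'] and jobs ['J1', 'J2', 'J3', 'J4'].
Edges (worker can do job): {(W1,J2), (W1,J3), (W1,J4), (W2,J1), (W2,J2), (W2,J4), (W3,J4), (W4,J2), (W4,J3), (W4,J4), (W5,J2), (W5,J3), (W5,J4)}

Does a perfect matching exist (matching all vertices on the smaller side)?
Yes, perfect matching exists (size 4)

Perfect matching: {(W2,J1), (W3,J4), (W4,J2), (W5,J3)}
All 4 vertices on the smaller side are matched.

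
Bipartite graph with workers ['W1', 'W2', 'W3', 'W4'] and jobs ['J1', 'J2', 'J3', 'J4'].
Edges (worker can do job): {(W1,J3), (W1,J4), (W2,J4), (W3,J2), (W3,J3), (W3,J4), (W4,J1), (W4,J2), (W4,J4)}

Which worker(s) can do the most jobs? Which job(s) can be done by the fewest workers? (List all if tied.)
Most versatile: W3, W4 (3 jobs); Least covered: J1 (1 workers)

Worker degrees (jobs they can do): W1:2, W2:1, W3:3, W4:3
Job degrees (workers who can do it): J1:1, J2:2, J3:2, J4:4

Maximum worker degree is 3, achieved by: W3, W4
Minimum job degree is 1, achieved by: J1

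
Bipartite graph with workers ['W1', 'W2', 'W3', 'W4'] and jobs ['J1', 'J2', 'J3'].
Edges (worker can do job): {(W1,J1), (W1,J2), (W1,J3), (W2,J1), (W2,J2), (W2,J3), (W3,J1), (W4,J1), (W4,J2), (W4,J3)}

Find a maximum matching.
Matching: {(W1,J2), (W3,J1), (W4,J3)}

Maximum matching (size 3):
  W1 → J2
  W3 → J1
  W4 → J3

Each worker is assigned to at most one job, and each job to at most one worker.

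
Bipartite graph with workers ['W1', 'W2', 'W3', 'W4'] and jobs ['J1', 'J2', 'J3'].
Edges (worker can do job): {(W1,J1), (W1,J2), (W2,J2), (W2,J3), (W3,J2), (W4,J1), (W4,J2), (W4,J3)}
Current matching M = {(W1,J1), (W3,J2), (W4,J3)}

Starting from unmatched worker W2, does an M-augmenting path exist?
No augmenting path from W2

Alternating search from W2 reaches jobs: {J1, J2, J3}.
Every reachable job is already matched in M, and following those matched edges back to workers exposes no further unvisited jobs.
No M-augmenting path from W2 exists.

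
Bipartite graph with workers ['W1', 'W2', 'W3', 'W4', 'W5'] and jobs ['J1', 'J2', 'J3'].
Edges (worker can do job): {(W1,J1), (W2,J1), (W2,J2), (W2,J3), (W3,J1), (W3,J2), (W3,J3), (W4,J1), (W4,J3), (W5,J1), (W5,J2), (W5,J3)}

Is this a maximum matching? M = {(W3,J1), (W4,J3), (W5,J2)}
Yes, size 3 is maximum

Proposed matching has size 3.
Maximum matching size for this graph: 3.

This is a maximum matching.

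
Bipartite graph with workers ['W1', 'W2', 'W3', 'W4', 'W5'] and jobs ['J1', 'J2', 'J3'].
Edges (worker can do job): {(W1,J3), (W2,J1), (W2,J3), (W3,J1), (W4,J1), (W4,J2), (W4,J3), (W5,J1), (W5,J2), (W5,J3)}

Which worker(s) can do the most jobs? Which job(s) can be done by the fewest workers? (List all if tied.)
Most versatile: W4, W5 (3 jobs); Least covered: J2 (2 workers)

Worker degrees (jobs they can do): W1:1, W2:2, W3:1, W4:3, W5:3
Job degrees (workers who can do it): J1:4, J2:2, J3:4

Maximum worker degree is 3, achieved by: W4, W5
Minimum job degree is 2, achieved by: J2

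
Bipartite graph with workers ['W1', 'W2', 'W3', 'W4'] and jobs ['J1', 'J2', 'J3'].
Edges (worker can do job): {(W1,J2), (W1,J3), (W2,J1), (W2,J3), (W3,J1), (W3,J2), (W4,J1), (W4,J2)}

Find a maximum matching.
Matching: {(W1,J3), (W3,J1), (W4,J2)}

Maximum matching (size 3):
  W1 → J3
  W3 → J1
  W4 → J2

Each worker is assigned to at most one job, and each job to at most one worker.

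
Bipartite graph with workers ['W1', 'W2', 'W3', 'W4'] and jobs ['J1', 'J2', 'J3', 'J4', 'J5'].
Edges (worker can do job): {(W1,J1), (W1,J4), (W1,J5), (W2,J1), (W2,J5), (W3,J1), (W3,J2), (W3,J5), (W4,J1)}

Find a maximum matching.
Matching: {(W1,J4), (W2,J5), (W3,J2), (W4,J1)}

Maximum matching (size 4):
  W1 → J4
  W2 → J5
  W3 → J2
  W4 → J1

Each worker is assigned to at most one job, and each job to at most one worker.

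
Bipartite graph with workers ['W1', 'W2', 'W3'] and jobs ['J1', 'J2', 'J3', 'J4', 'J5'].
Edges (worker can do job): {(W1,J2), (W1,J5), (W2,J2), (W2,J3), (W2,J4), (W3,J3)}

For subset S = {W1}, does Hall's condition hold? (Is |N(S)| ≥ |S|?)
Yes: |N(S)| = 2, |S| = 1

Subset S = {W1}
Neighbors N(S) = {J2, J5}

|N(S)| = 2, |S| = 1
Hall's condition: |N(S)| ≥ |S| is satisfied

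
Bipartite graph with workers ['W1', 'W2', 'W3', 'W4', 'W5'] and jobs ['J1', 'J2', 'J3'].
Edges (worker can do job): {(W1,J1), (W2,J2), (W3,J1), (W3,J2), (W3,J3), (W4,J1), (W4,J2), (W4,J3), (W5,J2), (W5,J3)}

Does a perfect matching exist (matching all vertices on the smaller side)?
Yes, perfect matching exists (size 3)

Perfect matching: {(W3,J1), (W4,J2), (W5,J3)}
All 3 vertices on the smaller side are matched.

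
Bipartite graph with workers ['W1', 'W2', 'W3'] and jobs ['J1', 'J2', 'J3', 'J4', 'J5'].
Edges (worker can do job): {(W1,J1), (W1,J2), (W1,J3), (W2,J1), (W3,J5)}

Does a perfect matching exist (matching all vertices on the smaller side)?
Yes, perfect matching exists (size 3)

Perfect matching: {(W1,J2), (W2,J1), (W3,J5)}
All 3 vertices on the smaller side are matched.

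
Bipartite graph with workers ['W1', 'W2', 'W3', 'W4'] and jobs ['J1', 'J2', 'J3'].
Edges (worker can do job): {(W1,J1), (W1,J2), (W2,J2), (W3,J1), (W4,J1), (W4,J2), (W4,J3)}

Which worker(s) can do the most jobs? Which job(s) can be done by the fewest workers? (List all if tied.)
Most versatile: W4 (3 jobs); Least covered: J3 (1 workers)

Worker degrees (jobs they can do): W1:2, W2:1, W3:1, W4:3
Job degrees (workers who can do it): J1:3, J2:3, J3:1

Maximum worker degree is 3, achieved by: W4
Minimum job degree is 1, achieved by: J3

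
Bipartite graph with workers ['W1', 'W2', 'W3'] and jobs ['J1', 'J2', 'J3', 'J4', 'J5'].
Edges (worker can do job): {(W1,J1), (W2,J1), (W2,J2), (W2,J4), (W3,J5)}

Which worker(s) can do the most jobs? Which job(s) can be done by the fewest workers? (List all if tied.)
Most versatile: W2 (3 jobs); Least covered: J3 (0 workers)

Worker degrees (jobs they can do): W1:1, W2:3, W3:1
Job degrees (workers who can do it): J1:2, J2:1, J3:0, J4:1, J5:1

Maximum worker degree is 3, achieved by: W2
Minimum job degree is 0, achieved by: J3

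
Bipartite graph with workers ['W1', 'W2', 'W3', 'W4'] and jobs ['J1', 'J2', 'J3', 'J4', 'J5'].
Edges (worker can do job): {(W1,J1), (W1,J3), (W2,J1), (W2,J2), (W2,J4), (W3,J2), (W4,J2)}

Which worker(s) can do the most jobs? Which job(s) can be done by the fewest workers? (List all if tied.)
Most versatile: W2 (3 jobs); Least covered: J5 (0 workers)

Worker degrees (jobs they can do): W1:2, W2:3, W3:1, W4:1
Job degrees (workers who can do it): J1:2, J2:3, J3:1, J4:1, J5:0

Maximum worker degree is 3, achieved by: W2
Minimum job degree is 0, achieved by: J5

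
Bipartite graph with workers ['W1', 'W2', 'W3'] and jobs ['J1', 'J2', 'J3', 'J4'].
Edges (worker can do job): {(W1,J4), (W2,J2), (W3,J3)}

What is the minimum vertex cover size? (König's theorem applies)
Minimum vertex cover size = 3

By König's theorem: in bipartite graphs,
min vertex cover = max matching = 3

Maximum matching has size 3, so minimum vertex cover also has size 3.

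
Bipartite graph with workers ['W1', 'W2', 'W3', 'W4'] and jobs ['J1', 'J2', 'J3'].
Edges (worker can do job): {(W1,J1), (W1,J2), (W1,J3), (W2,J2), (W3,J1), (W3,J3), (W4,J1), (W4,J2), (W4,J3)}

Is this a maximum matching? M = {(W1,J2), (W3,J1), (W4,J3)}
Yes, size 3 is maximum

Proposed matching has size 3.
Maximum matching size for this graph: 3.

This is a maximum matching.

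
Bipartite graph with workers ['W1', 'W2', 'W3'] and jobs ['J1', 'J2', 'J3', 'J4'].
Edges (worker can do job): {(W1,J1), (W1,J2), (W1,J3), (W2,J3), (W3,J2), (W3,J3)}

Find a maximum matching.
Matching: {(W1,J1), (W2,J3), (W3,J2)}

Maximum matching (size 3):
  W1 → J1
  W2 → J3
  W3 → J2

Each worker is assigned to at most one job, and each job to at most one worker.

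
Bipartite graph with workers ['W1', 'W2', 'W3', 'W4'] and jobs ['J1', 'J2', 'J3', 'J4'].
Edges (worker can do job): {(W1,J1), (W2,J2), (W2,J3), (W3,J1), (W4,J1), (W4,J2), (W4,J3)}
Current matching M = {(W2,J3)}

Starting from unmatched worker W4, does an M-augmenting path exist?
Yes: W4 → J2

An M-augmenting path alternates non-matching / matching edges, starting and ending at unmatched vertices.
Path: W4 → J2
(J2 is unmatched in M, so the path is augmenting.)
Flipping edges along this path would increase |M| from 1 to 2.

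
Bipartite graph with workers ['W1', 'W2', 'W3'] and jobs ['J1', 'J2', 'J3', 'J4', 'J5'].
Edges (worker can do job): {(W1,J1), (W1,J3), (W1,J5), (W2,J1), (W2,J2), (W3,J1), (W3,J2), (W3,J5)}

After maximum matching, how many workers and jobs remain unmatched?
Unmatched: 0 workers, 2 jobs

Maximum matching size: 3
Workers: 3 total, 3 matched, 0 unmatched
Jobs: 5 total, 3 matched, 2 unmatched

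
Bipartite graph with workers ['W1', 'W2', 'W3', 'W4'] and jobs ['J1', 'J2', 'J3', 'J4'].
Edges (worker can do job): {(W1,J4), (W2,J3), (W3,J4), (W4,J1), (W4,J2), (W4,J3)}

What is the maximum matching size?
Maximum matching size = 3

Maximum matching: {(W2,J3), (W3,J4), (W4,J2)}
Size: 3

This assigns 3 workers to 3 distinct jobs.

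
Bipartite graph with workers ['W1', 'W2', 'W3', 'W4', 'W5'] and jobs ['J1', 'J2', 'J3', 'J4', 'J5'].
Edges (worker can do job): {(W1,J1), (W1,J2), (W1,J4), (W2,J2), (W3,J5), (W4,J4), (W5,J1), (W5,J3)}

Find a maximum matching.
Matching: {(W1,J1), (W2,J2), (W3,J5), (W4,J4), (W5,J3)}

Maximum matching (size 5):
  W1 → J1
  W2 → J2
  W3 → J5
  W4 → J4
  W5 → J3

Each worker is assigned to at most one job, and each job to at most one worker.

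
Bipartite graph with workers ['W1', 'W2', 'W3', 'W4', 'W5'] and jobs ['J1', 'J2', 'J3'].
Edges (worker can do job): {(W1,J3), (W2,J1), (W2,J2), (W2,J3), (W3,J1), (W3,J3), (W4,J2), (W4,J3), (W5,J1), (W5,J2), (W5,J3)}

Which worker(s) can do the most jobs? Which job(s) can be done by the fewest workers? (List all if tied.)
Most versatile: W2, W5 (3 jobs); Least covered: J1, J2 (3 workers)

Worker degrees (jobs they can do): W1:1, W2:3, W3:2, W4:2, W5:3
Job degrees (workers who can do it): J1:3, J2:3, J3:5

Maximum worker degree is 3, achieved by: W2, W5
Minimum job degree is 3, achieved by: J1, J2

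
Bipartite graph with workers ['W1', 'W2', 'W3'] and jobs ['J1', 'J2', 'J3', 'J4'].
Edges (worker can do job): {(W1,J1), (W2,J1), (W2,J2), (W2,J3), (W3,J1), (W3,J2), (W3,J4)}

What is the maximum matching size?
Maximum matching size = 3

Maximum matching: {(W1,J1), (W2,J3), (W3,J4)}
Size: 3

This assigns 3 workers to 3 distinct jobs.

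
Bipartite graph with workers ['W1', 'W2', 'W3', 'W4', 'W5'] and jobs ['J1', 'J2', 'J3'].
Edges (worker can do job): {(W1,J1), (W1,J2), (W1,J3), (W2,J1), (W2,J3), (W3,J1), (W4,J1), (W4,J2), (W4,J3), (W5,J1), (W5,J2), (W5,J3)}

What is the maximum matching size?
Maximum matching size = 3

Maximum matching: {(W3,J1), (W4,J3), (W5,J2)}
Size: 3

This assigns 3 workers to 3 distinct jobs.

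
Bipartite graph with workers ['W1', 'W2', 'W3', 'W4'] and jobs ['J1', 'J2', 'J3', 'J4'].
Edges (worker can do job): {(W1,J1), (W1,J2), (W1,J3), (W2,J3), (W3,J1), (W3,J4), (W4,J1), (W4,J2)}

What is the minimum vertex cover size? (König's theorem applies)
Minimum vertex cover size = 4

By König's theorem: in bipartite graphs,
min vertex cover = max matching = 4

Maximum matching has size 4, so minimum vertex cover also has size 4.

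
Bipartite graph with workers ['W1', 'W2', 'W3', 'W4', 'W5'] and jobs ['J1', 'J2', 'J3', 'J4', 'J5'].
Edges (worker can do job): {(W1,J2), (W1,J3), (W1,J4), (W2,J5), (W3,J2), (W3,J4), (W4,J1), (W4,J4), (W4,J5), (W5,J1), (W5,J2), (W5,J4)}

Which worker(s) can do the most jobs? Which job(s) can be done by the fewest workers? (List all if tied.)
Most versatile: W1, W4, W5 (3 jobs); Least covered: J3 (1 workers)

Worker degrees (jobs they can do): W1:3, W2:1, W3:2, W4:3, W5:3
Job degrees (workers who can do it): J1:2, J2:3, J3:1, J4:4, J5:2

Maximum worker degree is 3, achieved by: W1, W4, W5
Minimum job degree is 1, achieved by: J3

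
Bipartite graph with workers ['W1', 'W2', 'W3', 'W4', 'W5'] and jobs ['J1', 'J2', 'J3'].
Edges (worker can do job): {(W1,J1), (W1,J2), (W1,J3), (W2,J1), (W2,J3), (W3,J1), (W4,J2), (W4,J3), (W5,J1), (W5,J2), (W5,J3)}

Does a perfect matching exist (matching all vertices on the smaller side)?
Yes, perfect matching exists (size 3)

Perfect matching: {(W3,J1), (W4,J2), (W5,J3)}
All 3 vertices on the smaller side are matched.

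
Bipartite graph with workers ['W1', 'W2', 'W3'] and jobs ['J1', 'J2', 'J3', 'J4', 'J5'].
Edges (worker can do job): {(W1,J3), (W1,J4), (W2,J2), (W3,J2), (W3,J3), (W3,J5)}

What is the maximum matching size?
Maximum matching size = 3

Maximum matching: {(W1,J4), (W2,J2), (W3,J3)}
Size: 3

This assigns 3 workers to 3 distinct jobs.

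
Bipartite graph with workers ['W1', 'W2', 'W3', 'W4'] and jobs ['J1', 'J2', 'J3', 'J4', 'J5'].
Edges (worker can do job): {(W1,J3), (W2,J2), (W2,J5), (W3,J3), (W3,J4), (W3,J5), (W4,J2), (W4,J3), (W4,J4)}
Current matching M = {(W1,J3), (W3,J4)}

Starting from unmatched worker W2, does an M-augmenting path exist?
Yes: W2 → J5

An M-augmenting path alternates non-matching / matching edges, starting and ending at unmatched vertices.
Path: W2 → J5
(J5 is unmatched in M, so the path is augmenting.)
Flipping edges along this path would increase |M| from 2 to 3.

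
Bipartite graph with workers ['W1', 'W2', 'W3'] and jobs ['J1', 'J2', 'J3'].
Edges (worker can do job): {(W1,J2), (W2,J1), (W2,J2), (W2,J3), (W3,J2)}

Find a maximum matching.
Matching: {(W2,J1), (W3,J2)}

Maximum matching (size 2):
  W2 → J1
  W3 → J2

Each worker is assigned to at most one job, and each job to at most one worker.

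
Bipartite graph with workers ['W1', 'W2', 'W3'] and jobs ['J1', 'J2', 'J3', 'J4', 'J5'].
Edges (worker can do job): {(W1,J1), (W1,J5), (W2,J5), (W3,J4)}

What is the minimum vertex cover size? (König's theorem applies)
Minimum vertex cover size = 3

By König's theorem: in bipartite graphs,
min vertex cover = max matching = 3

Maximum matching has size 3, so minimum vertex cover also has size 3.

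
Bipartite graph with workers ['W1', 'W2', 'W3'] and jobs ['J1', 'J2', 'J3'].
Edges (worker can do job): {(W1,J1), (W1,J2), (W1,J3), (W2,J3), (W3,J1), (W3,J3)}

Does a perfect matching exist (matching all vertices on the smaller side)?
Yes, perfect matching exists (size 3)

Perfect matching: {(W1,J2), (W2,J3), (W3,J1)}
All 3 vertices on the smaller side are matched.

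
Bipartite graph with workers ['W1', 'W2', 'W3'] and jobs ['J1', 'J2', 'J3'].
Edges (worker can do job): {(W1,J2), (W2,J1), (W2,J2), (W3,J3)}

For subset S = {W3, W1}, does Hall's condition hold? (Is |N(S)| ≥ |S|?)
Yes: |N(S)| = 2, |S| = 2

Subset S = {W3, W1}
Neighbors N(S) = {J2, J3}

|N(S)| = 2, |S| = 2
Hall's condition: |N(S)| ≥ |S| is satisfied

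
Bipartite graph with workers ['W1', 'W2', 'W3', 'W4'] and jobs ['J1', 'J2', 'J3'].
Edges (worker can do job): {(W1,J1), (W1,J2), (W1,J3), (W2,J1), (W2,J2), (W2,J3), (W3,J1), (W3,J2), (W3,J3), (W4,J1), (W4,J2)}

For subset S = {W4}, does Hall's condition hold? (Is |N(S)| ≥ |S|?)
Yes: |N(S)| = 2, |S| = 1

Subset S = {W4}
Neighbors N(S) = {J1, J2}

|N(S)| = 2, |S| = 1
Hall's condition: |N(S)| ≥ |S| is satisfied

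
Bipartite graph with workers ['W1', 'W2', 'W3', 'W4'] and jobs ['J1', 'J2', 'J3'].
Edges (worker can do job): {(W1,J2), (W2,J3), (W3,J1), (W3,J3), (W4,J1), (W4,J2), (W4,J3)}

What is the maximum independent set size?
Maximum independent set = 4

By König's theorem:
- Min vertex cover = Max matching = 3
- Max independent set = Total vertices - Min vertex cover
- Max independent set = 7 - 3 = 4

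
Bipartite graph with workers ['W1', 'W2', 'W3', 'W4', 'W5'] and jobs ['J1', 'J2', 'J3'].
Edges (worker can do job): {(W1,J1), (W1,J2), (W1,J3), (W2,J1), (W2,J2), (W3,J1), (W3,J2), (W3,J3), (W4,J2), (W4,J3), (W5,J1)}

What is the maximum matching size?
Maximum matching size = 3

Maximum matching: {(W3,J3), (W4,J2), (W5,J1)}
Size: 3

This assigns 3 workers to 3 distinct jobs.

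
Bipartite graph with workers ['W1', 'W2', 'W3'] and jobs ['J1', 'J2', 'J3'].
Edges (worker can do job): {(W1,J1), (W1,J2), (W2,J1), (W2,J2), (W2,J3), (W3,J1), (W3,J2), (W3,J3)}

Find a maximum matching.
Matching: {(W1,J2), (W2,J3), (W3,J1)}

Maximum matching (size 3):
  W1 → J2
  W2 → J3
  W3 → J1

Each worker is assigned to at most one job, and each job to at most one worker.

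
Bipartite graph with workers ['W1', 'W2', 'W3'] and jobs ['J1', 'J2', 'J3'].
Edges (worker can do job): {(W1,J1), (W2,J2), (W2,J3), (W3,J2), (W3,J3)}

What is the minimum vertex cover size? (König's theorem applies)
Minimum vertex cover size = 3

By König's theorem: in bipartite graphs,
min vertex cover = max matching = 3

Maximum matching has size 3, so minimum vertex cover also has size 3.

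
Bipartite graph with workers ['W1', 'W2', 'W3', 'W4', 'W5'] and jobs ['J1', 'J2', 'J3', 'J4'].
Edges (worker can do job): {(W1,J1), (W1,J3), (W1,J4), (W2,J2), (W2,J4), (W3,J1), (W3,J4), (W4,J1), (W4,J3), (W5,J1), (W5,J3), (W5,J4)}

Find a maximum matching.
Matching: {(W2,J2), (W3,J4), (W4,J1), (W5,J3)}

Maximum matching (size 4):
  W2 → J2
  W3 → J4
  W4 → J1
  W5 → J3

Each worker is assigned to at most one job, and each job to at most one worker.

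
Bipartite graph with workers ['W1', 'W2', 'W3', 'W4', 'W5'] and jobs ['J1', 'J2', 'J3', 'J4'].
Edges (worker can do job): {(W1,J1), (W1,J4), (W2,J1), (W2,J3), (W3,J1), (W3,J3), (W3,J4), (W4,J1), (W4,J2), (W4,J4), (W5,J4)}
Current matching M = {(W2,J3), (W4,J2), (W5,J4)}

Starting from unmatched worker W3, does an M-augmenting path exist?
Yes: W3 → J1

An M-augmenting path alternates non-matching / matching edges, starting and ending at unmatched vertices.
Path: W3 → J1
(J1 is unmatched in M, so the path is augmenting.)
Flipping edges along this path would increase |M| from 3 to 4.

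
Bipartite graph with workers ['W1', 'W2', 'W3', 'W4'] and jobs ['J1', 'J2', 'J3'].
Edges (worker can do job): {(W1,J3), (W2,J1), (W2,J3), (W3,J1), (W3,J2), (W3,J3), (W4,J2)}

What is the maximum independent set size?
Maximum independent set = 4

By König's theorem:
- Min vertex cover = Max matching = 3
- Max independent set = Total vertices - Min vertex cover
- Max independent set = 7 - 3 = 4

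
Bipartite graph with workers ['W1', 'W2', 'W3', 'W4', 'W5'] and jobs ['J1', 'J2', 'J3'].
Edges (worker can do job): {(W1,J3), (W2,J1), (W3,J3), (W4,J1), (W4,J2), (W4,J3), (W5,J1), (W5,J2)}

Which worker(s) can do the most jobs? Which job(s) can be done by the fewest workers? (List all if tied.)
Most versatile: W4 (3 jobs); Least covered: J2 (2 workers)

Worker degrees (jobs they can do): W1:1, W2:1, W3:1, W4:3, W5:2
Job degrees (workers who can do it): J1:3, J2:2, J3:3

Maximum worker degree is 3, achieved by: W4
Minimum job degree is 2, achieved by: J2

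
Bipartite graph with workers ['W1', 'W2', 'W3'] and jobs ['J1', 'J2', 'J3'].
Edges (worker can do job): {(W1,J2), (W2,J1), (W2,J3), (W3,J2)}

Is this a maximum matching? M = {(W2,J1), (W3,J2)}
Yes, size 2 is maximum

Proposed matching has size 2.
Maximum matching size for this graph: 2.

This is a maximum matching.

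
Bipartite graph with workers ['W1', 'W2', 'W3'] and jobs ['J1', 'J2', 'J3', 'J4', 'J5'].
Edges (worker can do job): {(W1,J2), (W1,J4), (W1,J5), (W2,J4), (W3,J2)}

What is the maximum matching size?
Maximum matching size = 3

Maximum matching: {(W1,J5), (W2,J4), (W3,J2)}
Size: 3

This assigns 3 workers to 3 distinct jobs.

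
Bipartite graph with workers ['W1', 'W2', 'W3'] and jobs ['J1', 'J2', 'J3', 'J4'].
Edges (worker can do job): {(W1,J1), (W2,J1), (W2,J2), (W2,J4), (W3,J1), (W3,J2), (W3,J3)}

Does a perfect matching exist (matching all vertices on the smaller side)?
Yes, perfect matching exists (size 3)

Perfect matching: {(W1,J1), (W2,J4), (W3,J3)}
All 3 vertices on the smaller side are matched.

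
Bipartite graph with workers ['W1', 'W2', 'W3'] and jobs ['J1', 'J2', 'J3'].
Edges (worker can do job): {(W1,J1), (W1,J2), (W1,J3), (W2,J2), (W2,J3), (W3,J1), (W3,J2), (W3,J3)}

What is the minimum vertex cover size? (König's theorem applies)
Minimum vertex cover size = 3

By König's theorem: in bipartite graphs,
min vertex cover = max matching = 3

Maximum matching has size 3, so minimum vertex cover also has size 3.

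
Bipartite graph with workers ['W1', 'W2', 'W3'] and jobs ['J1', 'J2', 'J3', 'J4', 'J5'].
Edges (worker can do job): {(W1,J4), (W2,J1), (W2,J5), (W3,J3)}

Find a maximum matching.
Matching: {(W1,J4), (W2,J5), (W3,J3)}

Maximum matching (size 3):
  W1 → J4
  W2 → J5
  W3 → J3

Each worker is assigned to at most one job, and each job to at most one worker.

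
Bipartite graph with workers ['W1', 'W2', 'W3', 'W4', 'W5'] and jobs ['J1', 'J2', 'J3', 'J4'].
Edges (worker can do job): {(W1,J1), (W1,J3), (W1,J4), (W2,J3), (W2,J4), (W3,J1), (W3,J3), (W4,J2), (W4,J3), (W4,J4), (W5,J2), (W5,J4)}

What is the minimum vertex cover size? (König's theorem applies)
Minimum vertex cover size = 4

By König's theorem: in bipartite graphs,
min vertex cover = max matching = 4

Maximum matching has size 4, so minimum vertex cover also has size 4.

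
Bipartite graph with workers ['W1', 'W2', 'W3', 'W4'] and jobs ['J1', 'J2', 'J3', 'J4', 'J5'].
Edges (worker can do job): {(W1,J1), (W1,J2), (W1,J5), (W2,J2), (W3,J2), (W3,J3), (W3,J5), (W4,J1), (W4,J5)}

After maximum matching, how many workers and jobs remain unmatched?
Unmatched: 0 workers, 1 jobs

Maximum matching size: 4
Workers: 4 total, 4 matched, 0 unmatched
Jobs: 5 total, 4 matched, 1 unmatched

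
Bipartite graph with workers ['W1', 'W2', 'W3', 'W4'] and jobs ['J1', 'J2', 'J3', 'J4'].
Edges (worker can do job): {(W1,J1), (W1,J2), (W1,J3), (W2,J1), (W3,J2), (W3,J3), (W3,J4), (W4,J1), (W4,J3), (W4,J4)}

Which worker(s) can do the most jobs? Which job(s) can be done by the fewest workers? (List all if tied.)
Most versatile: W1, W3, W4 (3 jobs); Least covered: J2, J4 (2 workers)

Worker degrees (jobs they can do): W1:3, W2:1, W3:3, W4:3
Job degrees (workers who can do it): J1:3, J2:2, J3:3, J4:2

Maximum worker degree is 3, achieved by: W1, W3, W4
Minimum job degree is 2, achieved by: J2, J4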